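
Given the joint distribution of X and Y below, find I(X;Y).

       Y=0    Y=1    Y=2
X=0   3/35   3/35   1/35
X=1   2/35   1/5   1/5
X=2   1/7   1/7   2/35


H(X) = 1.5101, H(Y) = 1.5567, H(X,Y) = 2.9569
I(X;Y) = H(X) + H(Y) - H(X,Y) = 0.1098 bits


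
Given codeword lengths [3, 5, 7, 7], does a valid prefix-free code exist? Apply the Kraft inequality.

Kraft inequality: Σ 2^(-l_i) ≤ 1 for prefix-free code
Calculating: 2^(-3) + 2^(-5) + 2^(-7) + 2^(-7)
= 0.125 + 0.03125 + 0.0078125 + 0.0078125
= 0.1719
Since 0.1719 ≤ 1, prefix-free code exists


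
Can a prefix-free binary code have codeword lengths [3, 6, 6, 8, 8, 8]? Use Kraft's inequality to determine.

Kraft inequality: Σ 2^(-l_i) ≤ 1 for prefix-free code
Calculating: 2^(-3) + 2^(-6) + 2^(-6) + 2^(-8) + 2^(-8) + 2^(-8)
= 0.125 + 0.015625 + 0.015625 + 0.00390625 + 0.00390625 + 0.00390625
= 0.1680
Since 0.1680 ≤ 1, prefix-free code exists


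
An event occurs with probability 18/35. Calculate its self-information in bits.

Information content I(x) = -log₂(p(x))
I = -log₂(18/35) = -log₂(0.5143)
I = 0.9594 bits


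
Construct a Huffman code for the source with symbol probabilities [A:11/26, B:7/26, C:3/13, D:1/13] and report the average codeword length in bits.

Huffman tree construction:
Combine smallest probabilities repeatedly
Resulting codes:
  A: 0 (length 1)
  B: 10 (length 2)
  C: 111 (length 3)
  D: 110 (length 3)
Average length = Σ p(s) × length(s) = 1.8846 bits


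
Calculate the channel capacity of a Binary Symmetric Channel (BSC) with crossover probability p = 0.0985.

For BSC with error probability p:
C = 1 - H(p) where H(p) is binary entropy
H(0.0985) = -0.0985 × log₂(0.0985) - 0.9015 × log₂(0.9015)
H(p) = 0.4642
C = 1 - 0.4642 = 0.5358 bits/use


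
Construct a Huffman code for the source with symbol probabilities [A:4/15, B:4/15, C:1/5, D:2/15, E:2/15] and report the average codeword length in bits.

Huffman tree construction:
Combine smallest probabilities repeatedly
Resulting codes:
  A: 01 (length 2)
  B: 10 (length 2)
  C: 00 (length 2)
  D: 110 (length 3)
  E: 111 (length 3)
Average length = Σ p(s) × length(s) = 2.2667 bits


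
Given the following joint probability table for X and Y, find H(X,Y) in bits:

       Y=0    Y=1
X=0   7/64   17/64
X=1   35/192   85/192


H(X,Y) = -Σ p(x,y) log₂ p(x,y)
  p(0,0)=7/64: -0.1094 × log₂(0.1094) = 0.3492
  p(0,1)=17/64: -0.2656 × log₂(0.2656) = 0.5080
  p(1,0)=35/192: -0.1823 × log₂(0.1823) = 0.4476
  p(1,1)=85/192: -0.4427 × log₂(0.4427) = 0.5204
H(X,Y) = 1.8253 bits


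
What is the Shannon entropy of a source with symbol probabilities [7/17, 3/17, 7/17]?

H(X) = -Σ p(x) log₂ p(x)
  -7/17 × log₂(7/17) = 0.5271
  -3/17 × log₂(3/17) = 0.4416
  -7/17 × log₂(7/17) = 0.5271
H(X) = 1.4958 bits


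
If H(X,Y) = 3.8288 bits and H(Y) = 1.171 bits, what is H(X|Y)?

Chain rule: H(X,Y) = H(X|Y) + H(Y)
H(X|Y) = H(X,Y) - H(Y) = 3.8288 - 1.171 = 2.6578 bits


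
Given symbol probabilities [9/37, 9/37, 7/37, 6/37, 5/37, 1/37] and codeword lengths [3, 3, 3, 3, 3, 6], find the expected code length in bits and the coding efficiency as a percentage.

Average length L = Σ p_i × l_i = 3.0811 bits
Entropy H = 2.4032 bits
Efficiency η = H/L × 100% = 78.00%


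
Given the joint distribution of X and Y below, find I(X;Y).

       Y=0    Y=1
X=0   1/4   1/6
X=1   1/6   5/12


H(X) = 0.9799, H(Y) = 0.9799, H(X,Y) = 1.8879
I(X;Y) = H(X) + H(Y) - H(X,Y) = 0.0718 bits


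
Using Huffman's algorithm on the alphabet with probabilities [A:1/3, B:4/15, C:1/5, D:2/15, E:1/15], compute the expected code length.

Huffman tree construction:
Combine smallest probabilities repeatedly
Resulting codes:
  A: 11 (length 2)
  B: 10 (length 2)
  C: 00 (length 2)
  D: 011 (length 3)
  E: 010 (length 3)
Average length = Σ p(s) × length(s) = 2.2000 bits


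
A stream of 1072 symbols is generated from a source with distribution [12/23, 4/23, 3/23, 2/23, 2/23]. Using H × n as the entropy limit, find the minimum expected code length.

Entropy H = 1.9247 bits/symbol
Minimum bits = H × n = 1.9247 × 1072
= 2063.25 bits


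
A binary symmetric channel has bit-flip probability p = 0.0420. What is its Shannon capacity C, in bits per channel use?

For BSC with error probability p:
C = 1 - H(p) where H(p) is binary entropy
H(0.0420) = -0.0420 × log₂(0.0420) - 0.9580 × log₂(0.9580)
H(p) = 0.2514
C = 1 - 0.2514 = 0.7486 bits/use


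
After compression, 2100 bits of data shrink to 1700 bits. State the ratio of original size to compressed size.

Compression ratio = Original / Compressed
= 2100 / 1700 = 1.24:1


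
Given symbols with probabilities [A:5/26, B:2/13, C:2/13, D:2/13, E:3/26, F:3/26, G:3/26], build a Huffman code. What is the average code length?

Huffman tree construction:
Combine smallest probabilities repeatedly
Resulting codes:
  A: 00 (length 2)
  B: 101 (length 3)
  C: 110 (length 3)
  D: 111 (length 3)
  E: 010 (length 3)
  F: 011 (length 3)
  G: 100 (length 3)
Average length = Σ p(s) × length(s) = 2.8077 bits


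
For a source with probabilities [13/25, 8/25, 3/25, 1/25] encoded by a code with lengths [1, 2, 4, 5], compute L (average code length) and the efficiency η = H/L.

Average length L = Σ p_i × l_i = 1.8400 bits
Entropy H = 1.5694 bits
Efficiency η = H/L × 100% = 85.30%


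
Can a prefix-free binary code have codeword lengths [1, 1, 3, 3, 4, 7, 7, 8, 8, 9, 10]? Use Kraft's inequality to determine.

Kraft inequality: Σ 2^(-l_i) ≤ 1 for prefix-free code
Calculating: 2^(-1) + 2^(-1) + 2^(-3) + 2^(-3) + 2^(-4) + 2^(-7) + 2^(-7) + 2^(-8) + 2^(-8) + 2^(-9) + 2^(-10)
= 0.5 + 0.5 + 0.125 + 0.125 + 0.0625 + 0.0078125 + 0.0078125 + 0.00390625 + 0.00390625 + 0.001953125 + 0.0009765625
= 1.3389
Since 1.3389 > 1, prefix-free code does not exist


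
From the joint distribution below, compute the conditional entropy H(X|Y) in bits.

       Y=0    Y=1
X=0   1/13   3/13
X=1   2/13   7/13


H(X|Y) = Σ_y p(y) H(X|Y=y)
  p(Y=0) = 3/13, H(X|Y=0) = 0.9183
  p(Y=1) = 10/13, H(X|Y=1) = 0.8813
H(X|Y) = 0.2308×0.9183 + 0.7692×0.8813 = 0.8898 bits


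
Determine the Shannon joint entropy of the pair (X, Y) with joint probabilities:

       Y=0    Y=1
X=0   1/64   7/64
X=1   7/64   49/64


H(X,Y) = -Σ p(x,y) log₂ p(x,y)
  p(0,0)=1/64: -0.0156 × log₂(0.0156) = 0.0938
  p(0,1)=7/64: -0.1094 × log₂(0.1094) = 0.3492
  p(1,0)=7/64: -0.1094 × log₂(0.1094) = 0.3492
  p(1,1)=49/64: -0.7656 × log₂(0.7656) = 0.2950
H(X,Y) = 1.0871 bits


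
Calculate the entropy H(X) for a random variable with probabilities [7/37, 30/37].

H(X) = -Σ p(x) log₂ p(x)
  -7/37 × log₂(7/37) = 0.4545
  -30/37 × log₂(30/37) = 0.2453
H(X) = 0.6998 bits


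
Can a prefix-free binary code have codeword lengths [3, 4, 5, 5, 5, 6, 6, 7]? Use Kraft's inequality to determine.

Kraft inequality: Σ 2^(-l_i) ≤ 1 for prefix-free code
Calculating: 2^(-3) + 2^(-4) + 2^(-5) + 2^(-5) + 2^(-5) + 2^(-6) + 2^(-6) + 2^(-7)
= 0.125 + 0.0625 + 0.03125 + 0.03125 + 0.03125 + 0.015625 + 0.015625 + 0.0078125
= 0.3203
Since 0.3203 ≤ 1, prefix-free code exists


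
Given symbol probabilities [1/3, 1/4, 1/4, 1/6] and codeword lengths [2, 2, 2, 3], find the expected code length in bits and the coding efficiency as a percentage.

Average length L = Σ p_i × l_i = 2.1667 bits
Entropy H = 1.9591 bits
Efficiency η = H/L × 100% = 90.42%


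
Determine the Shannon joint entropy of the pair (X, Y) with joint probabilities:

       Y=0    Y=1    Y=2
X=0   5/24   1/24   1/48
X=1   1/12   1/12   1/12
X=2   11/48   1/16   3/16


H(X,Y) = -Σ p(x,y) log₂ p(x,y)
  p(0,0)=5/24: -0.2083 × log₂(0.2083) = 0.4715
  p(0,1)=1/24: -0.0417 × log₂(0.0417) = 0.1910
  p(0,2)=1/48: -0.0208 × log₂(0.0208) = 0.1164
  p(1,0)=1/12: -0.0833 × log₂(0.0833) = 0.2987
  p(1,1)=1/12: -0.0833 × log₂(0.0833) = 0.2987
  p(1,2)=1/12: -0.0833 × log₂(0.0833) = 0.2987
  p(2,0)=11/48: -0.2292 × log₂(0.2292) = 0.4871
  p(2,1)=1/16: -0.0625 × log₂(0.0625) = 0.2500
  p(2,2)=3/16: -0.1875 × log₂(0.1875) = 0.4528
H(X,Y) = 2.8650 bits


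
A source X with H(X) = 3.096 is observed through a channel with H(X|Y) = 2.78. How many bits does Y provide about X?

I(X;Y) = H(X) - H(X|Y)
I(X;Y) = 3.096 - 2.78 = 0.316 bits


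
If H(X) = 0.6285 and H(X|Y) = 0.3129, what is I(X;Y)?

I(X;Y) = H(X) - H(X|Y)
I(X;Y) = 0.6285 - 0.3129 = 0.3156 bits


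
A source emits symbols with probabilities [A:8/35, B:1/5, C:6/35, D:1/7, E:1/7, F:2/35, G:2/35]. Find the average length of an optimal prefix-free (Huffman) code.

Huffman tree construction:
Combine smallest probabilities repeatedly
Resulting codes:
  A: 01 (length 2)
  B: 00 (length 2)
  C: 111 (length 3)
  D: 101 (length 3)
  E: 110 (length 3)
  F: 1000 (length 4)
  G: 1001 (length 4)
Average length = Σ p(s) × length(s) = 2.6857 bits


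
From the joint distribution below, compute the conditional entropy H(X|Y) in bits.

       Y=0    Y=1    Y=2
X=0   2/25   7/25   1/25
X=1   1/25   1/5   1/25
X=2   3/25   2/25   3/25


H(X|Y) = Σ_y p(y) H(X|Y=y)
  p(Y=0) = 6/25, H(X|Y=0) = 1.4591
  p(Y=1) = 14/25, H(X|Y=1) = 1.4316
  p(Y=2) = 1/5, H(X|Y=2) = 1.3710
H(X|Y) = 0.2400×1.4591 + 0.5600×1.4316 + 0.2000×1.3710 = 1.4261 bits


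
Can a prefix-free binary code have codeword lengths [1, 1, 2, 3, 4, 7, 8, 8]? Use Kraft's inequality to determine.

Kraft inequality: Σ 2^(-l_i) ≤ 1 for prefix-free code
Calculating: 2^(-1) + 2^(-1) + 2^(-2) + 2^(-3) + 2^(-4) + 2^(-7) + 2^(-8) + 2^(-8)
= 0.5 + 0.5 + 0.25 + 0.125 + 0.0625 + 0.0078125 + 0.00390625 + 0.00390625
= 1.4531
Since 1.4531 > 1, prefix-free code does not exist


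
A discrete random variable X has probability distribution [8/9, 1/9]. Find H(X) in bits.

H(X) = -Σ p(x) log₂ p(x)
  -8/9 × log₂(8/9) = 0.1510
  -1/9 × log₂(1/9) = 0.3522
H(X) = 0.5033 bits


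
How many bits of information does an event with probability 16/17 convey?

Information content I(x) = -log₂(p(x))
I = -log₂(16/17) = -log₂(0.9412)
I = 0.0875 bits


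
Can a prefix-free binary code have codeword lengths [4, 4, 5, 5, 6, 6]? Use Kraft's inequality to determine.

Kraft inequality: Σ 2^(-l_i) ≤ 1 for prefix-free code
Calculating: 2^(-4) + 2^(-4) + 2^(-5) + 2^(-5) + 2^(-6) + 2^(-6)
= 0.0625 + 0.0625 + 0.03125 + 0.03125 + 0.015625 + 0.015625
= 0.2188
Since 0.2188 ≤ 1, prefix-free code exists


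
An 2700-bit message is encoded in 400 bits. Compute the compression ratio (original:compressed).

Compression ratio = Original / Compressed
= 2700 / 400 = 6.75:1


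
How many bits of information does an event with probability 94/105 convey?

Information content I(x) = -log₂(p(x))
I = -log₂(94/105) = -log₂(0.8952)
I = 0.1597 bits


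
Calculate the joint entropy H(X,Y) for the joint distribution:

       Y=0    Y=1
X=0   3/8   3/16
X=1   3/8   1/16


H(X,Y) = -Σ p(x,y) log₂ p(x,y)
  p(0,0)=3/8: -0.3750 × log₂(0.3750) = 0.5306
  p(0,1)=3/16: -0.1875 × log₂(0.1875) = 0.4528
  p(1,0)=3/8: -0.3750 × log₂(0.3750) = 0.5306
  p(1,1)=1/16: -0.0625 × log₂(0.0625) = 0.2500
H(X,Y) = 1.7641 bits


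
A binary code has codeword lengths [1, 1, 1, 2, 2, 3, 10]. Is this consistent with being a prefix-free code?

Kraft inequality: Σ 2^(-l_i) ≤ 1 for prefix-free code
Calculating: 2^(-1) + 2^(-1) + 2^(-1) + 2^(-2) + 2^(-2) + 2^(-3) + 2^(-10)
= 0.5 + 0.5 + 0.5 + 0.25 + 0.25 + 0.125 + 0.0009765625
= 2.1260
Since 2.1260 > 1, prefix-free code does not exist


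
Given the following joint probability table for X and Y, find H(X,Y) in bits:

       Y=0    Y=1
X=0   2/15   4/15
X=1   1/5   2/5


H(X,Y) = -Σ p(x,y) log₂ p(x,y)
  p(0,0)=2/15: -0.1333 × log₂(0.1333) = 0.3876
  p(0,1)=4/15: -0.2667 × log₂(0.2667) = 0.5085
  p(1,0)=1/5: -0.2000 × log₂(0.2000) = 0.4644
  p(1,1)=2/5: -0.4000 × log₂(0.4000) = 0.5288
H(X,Y) = 1.8892 bits


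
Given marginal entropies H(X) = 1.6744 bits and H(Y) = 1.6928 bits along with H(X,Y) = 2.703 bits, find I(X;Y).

I(X;Y) = H(X) + H(Y) - H(X,Y)
I(X;Y) = 1.6744 + 1.6928 - 2.703 = 0.6642 bits


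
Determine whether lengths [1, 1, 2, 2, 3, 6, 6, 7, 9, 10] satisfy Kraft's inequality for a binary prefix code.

Kraft inequality: Σ 2^(-l_i) ≤ 1 for prefix-free code
Calculating: 2^(-1) + 2^(-1) + 2^(-2) + 2^(-2) + 2^(-3) + 2^(-6) + 2^(-6) + 2^(-7) + 2^(-9) + 2^(-10)
= 0.5 + 0.5 + 0.25 + 0.25 + 0.125 + 0.015625 + 0.015625 + 0.0078125 + 0.001953125 + 0.0009765625
= 1.6670
Since 1.6670 > 1, prefix-free code does not exist


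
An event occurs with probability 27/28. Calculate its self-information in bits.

Information content I(x) = -log₂(p(x))
I = -log₂(27/28) = -log₂(0.9643)
I = 0.0525 bits


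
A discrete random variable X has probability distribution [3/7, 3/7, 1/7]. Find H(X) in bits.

H(X) = -Σ p(x) log₂ p(x)
  -3/7 × log₂(3/7) = 0.5239
  -3/7 × log₂(3/7) = 0.5239
  -1/7 × log₂(1/7) = 0.4011
H(X) = 1.4488 bits


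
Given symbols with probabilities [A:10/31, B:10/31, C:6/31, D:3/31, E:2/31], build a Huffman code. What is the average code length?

Huffman tree construction:
Combine smallest probabilities repeatedly
Resulting codes:
  A: 10 (length 2)
  B: 11 (length 2)
  C: 01 (length 2)
  D: 001 (length 3)
  E: 000 (length 3)
Average length = Σ p(s) × length(s) = 2.1613 bits


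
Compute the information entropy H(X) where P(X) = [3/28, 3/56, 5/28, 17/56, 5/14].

H(X) = -Σ p(x) log₂ p(x)
  -3/28 × log₂(3/28) = 0.3453
  -3/56 × log₂(3/56) = 0.2262
  -5/28 × log₂(5/28) = 0.4438
  -17/56 × log₂(17/56) = 0.5221
  -5/14 × log₂(5/14) = 0.5305
H(X) = 2.0679 bits


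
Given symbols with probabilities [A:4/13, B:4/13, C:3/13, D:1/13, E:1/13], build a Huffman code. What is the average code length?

Huffman tree construction:
Combine smallest probabilities repeatedly
Resulting codes:
  A: 10 (length 2)
  B: 11 (length 2)
  C: 01 (length 2)
  D: 000 (length 3)
  E: 001 (length 3)
Average length = Σ p(s) × length(s) = 2.1538 bits


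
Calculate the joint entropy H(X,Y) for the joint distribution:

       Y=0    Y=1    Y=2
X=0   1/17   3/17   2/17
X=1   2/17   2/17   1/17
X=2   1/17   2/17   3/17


H(X,Y) = -Σ p(x,y) log₂ p(x,y)
  p(0,0)=1/17: -0.0588 × log₂(0.0588) = 0.2404
  p(0,1)=3/17: -0.1765 × log₂(0.1765) = 0.4416
  p(0,2)=2/17: -0.1176 × log₂(0.1176) = 0.3632
  p(1,0)=2/17: -0.1176 × log₂(0.1176) = 0.3632
  p(1,1)=2/17: -0.1176 × log₂(0.1176) = 0.3632
  p(1,2)=1/17: -0.0588 × log₂(0.0588) = 0.2404
  p(2,0)=1/17: -0.0588 × log₂(0.0588) = 0.2404
  p(2,1)=2/17: -0.1176 × log₂(0.1176) = 0.3632
  p(2,2)=3/17: -0.1765 × log₂(0.1765) = 0.4416
H(X,Y) = 3.0575 bits


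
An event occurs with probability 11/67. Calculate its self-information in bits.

Information content I(x) = -log₂(p(x))
I = -log₂(11/67) = -log₂(0.1642)
I = 2.6067 bits


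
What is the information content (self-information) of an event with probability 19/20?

Information content I(x) = -log₂(p(x))
I = -log₂(19/20) = -log₂(0.9500)
I = 0.0740 bits


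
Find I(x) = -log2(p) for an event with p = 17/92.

Information content I(x) = -log₂(p(x))
I = -log₂(17/92) = -log₂(0.1848)
I = 2.4361 bits


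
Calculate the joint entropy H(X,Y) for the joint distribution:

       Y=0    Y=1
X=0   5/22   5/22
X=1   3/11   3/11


H(X,Y) = -Σ p(x,y) log₂ p(x,y)
  p(0,0)=5/22: -0.2273 × log₂(0.2273) = 0.4858
  p(0,1)=5/22: -0.2273 × log₂(0.2273) = 0.4858
  p(1,0)=3/11: -0.2727 × log₂(0.2727) = 0.5112
  p(1,1)=3/11: -0.2727 × log₂(0.2727) = 0.5112
H(X,Y) = 1.9940 bits


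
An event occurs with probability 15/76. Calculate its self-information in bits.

Information content I(x) = -log₂(p(x))
I = -log₂(15/76) = -log₂(0.1974)
I = 2.3410 bits


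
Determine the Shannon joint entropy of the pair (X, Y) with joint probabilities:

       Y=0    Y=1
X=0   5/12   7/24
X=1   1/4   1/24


H(X,Y) = -Σ p(x,y) log₂ p(x,y)
  p(0,0)=5/12: -0.4167 × log₂(0.4167) = 0.5263
  p(0,1)=7/24: -0.2917 × log₂(0.2917) = 0.5185
  p(1,0)=1/4: -0.2500 × log₂(0.2500) = 0.5000
  p(1,1)=1/24: -0.0417 × log₂(0.0417) = 0.1910
H(X,Y) = 1.7358 bits


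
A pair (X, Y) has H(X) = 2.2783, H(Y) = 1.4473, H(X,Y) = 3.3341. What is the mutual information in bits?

I(X;Y) = H(X) + H(Y) - H(X,Y)
I(X;Y) = 2.2783 + 1.4473 - 3.3341 = 0.3915 bits


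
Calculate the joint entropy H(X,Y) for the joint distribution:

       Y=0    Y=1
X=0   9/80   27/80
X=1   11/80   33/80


H(X,Y) = -Σ p(x,y) log₂ p(x,y)
  p(0,0)=9/80: -0.1125 × log₂(0.1125) = 0.3546
  p(0,1)=27/80: -0.3375 × log₂(0.3375) = 0.5289
  p(1,0)=11/80: -0.1375 × log₂(0.1375) = 0.3936
  p(1,1)=33/80: -0.4125 × log₂(0.4125) = 0.5270
H(X,Y) = 1.8041 bits


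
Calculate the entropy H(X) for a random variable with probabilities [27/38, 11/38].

H(X) = -Σ p(x) log₂ p(x)
  -27/38 × log₂(27/38) = 0.3503
  -11/38 × log₂(11/38) = 0.5177
H(X) = 0.8680 bits


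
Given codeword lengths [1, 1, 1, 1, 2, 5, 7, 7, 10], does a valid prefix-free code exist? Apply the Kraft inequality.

Kraft inequality: Σ 2^(-l_i) ≤ 1 for prefix-free code
Calculating: 2^(-1) + 2^(-1) + 2^(-1) + 2^(-1) + 2^(-2) + 2^(-5) + 2^(-7) + 2^(-7) + 2^(-10)
= 0.5 + 0.5 + 0.5 + 0.5 + 0.25 + 0.03125 + 0.0078125 + 0.0078125 + 0.0009765625
= 2.2979
Since 2.2979 > 1, prefix-free code does not exist


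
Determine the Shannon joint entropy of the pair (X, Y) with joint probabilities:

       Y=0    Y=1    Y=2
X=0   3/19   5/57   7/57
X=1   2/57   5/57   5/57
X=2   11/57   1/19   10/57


H(X,Y) = -Σ p(x,y) log₂ p(x,y)
  p(0,0)=3/19: -0.1579 × log₂(0.1579) = 0.4205
  p(0,1)=5/57: -0.0877 × log₂(0.0877) = 0.3080
  p(0,2)=7/57: -0.1228 × log₂(0.1228) = 0.3716
  p(1,0)=2/57: -0.0351 × log₂(0.0351) = 0.1696
  p(1,1)=5/57: -0.0877 × log₂(0.0877) = 0.3080
  p(1,2)=5/57: -0.0877 × log₂(0.0877) = 0.3080
  p(2,0)=11/57: -0.1930 × log₂(0.1930) = 0.4580
  p(2,1)=1/19: -0.0526 × log₂(0.0526) = 0.2236
  p(2,2)=10/57: -0.1754 × log₂(0.1754) = 0.4405
H(X,Y) = 3.0077 bits


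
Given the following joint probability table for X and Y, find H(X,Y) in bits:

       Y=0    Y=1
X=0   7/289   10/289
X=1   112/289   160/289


H(X,Y) = -Σ p(x,y) log₂ p(x,y)
  p(0,0)=7/289: -0.0242 × log₂(0.0242) = 0.1300
  p(0,1)=10/289: -0.0346 × log₂(0.0346) = 0.1679
  p(1,0)=112/289: -0.3875 × log₂(0.3875) = 0.5300
  p(1,1)=160/289: -0.5536 × log₂(0.5536) = 0.4722
H(X,Y) = 1.3002 bits


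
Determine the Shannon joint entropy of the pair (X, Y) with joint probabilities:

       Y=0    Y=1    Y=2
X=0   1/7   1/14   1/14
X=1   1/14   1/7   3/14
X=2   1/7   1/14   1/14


H(X,Y) = -Σ p(x,y) log₂ p(x,y)
  p(0,0)=1/7: -0.1429 × log₂(0.1429) = 0.4011
  p(0,1)=1/14: -0.0714 × log₂(0.0714) = 0.2720
  p(0,2)=1/14: -0.0714 × log₂(0.0714) = 0.2720
  p(1,0)=1/14: -0.0714 × log₂(0.0714) = 0.2720
  p(1,1)=1/7: -0.1429 × log₂(0.1429) = 0.4011
  p(1,2)=3/14: -0.2143 × log₂(0.2143) = 0.4762
  p(2,0)=1/7: -0.1429 × log₂(0.1429) = 0.4011
  p(2,1)=1/14: -0.0714 × log₂(0.0714) = 0.2720
  p(2,2)=1/14: -0.0714 × log₂(0.0714) = 0.2720
H(X,Y) = 3.0391 bits


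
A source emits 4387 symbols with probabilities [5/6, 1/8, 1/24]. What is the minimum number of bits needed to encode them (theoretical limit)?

Entropy H = 0.7852 bits/symbol
Minimum bits = H × n = 0.7852 × 4387
= 3444.83 bits


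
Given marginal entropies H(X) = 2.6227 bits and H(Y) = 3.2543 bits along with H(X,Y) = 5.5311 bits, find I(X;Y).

I(X;Y) = H(X) + H(Y) - H(X,Y)
I(X;Y) = 2.6227 + 3.2543 - 5.5311 = 0.3459 bits


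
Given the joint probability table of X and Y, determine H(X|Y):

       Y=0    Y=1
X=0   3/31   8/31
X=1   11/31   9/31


H(X|Y) = Σ_y p(y) H(X|Y=y)
  p(Y=0) = 14/31, H(X|Y=0) = 0.7496
  p(Y=1) = 17/31, H(X|Y=1) = 0.9975
H(X|Y) = 0.4516×0.7496 + 0.5484×0.9975 = 0.8855 bits


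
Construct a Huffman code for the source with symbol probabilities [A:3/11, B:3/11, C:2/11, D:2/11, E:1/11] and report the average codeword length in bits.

Huffman tree construction:
Combine smallest probabilities repeatedly
Resulting codes:
  A: 01 (length 2)
  B: 10 (length 2)
  C: 111 (length 3)
  D: 00 (length 2)
  E: 110 (length 3)
Average length = Σ p(s) × length(s) = 2.2727 bits


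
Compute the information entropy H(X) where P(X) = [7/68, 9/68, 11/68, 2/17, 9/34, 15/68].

H(X) = -Σ p(x) log₂ p(x)
  -7/68 × log₂(7/68) = 0.3377
  -9/68 × log₂(9/68) = 0.3861
  -11/68 × log₂(11/68) = 0.4251
  -2/17 × log₂(2/17) = 0.3632
  -9/34 × log₂(9/34) = 0.5076
  -15/68 × log₂(15/68) = 0.4810
H(X) = 2.5007 bits


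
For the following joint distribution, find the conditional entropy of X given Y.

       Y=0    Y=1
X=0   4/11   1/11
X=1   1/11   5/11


H(X|Y) = Σ_y p(y) H(X|Y=y)
  p(Y=0) = 5/11, H(X|Y=0) = 0.7219
  p(Y=1) = 6/11, H(X|Y=1) = 0.6500
H(X|Y) = 0.4545×0.7219 + 0.5455×0.6500 = 0.6827 bits


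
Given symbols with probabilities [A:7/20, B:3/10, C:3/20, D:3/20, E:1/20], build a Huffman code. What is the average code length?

Huffman tree construction:
Combine smallest probabilities repeatedly
Resulting codes:
  A: 11 (length 2)
  B: 10 (length 2)
  C: 011 (length 3)
  D: 00 (length 2)
  E: 010 (length 3)
Average length = Σ p(s) × length(s) = 2.2000 bits


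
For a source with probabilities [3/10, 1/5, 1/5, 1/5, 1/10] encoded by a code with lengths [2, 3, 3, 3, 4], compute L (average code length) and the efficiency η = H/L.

Average length L = Σ p_i × l_i = 2.8000 bits
Entropy H = 2.2464 bits
Efficiency η = H/L × 100% = 80.23%


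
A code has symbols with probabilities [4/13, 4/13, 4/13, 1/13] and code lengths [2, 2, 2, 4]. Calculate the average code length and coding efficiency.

Average length L = Σ p_i × l_i = 2.1538 bits
Entropy H = 1.8543 bits
Efficiency η = H/L × 100% = 86.09%


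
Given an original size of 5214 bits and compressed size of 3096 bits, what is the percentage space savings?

Space savings = (1 - Compressed/Original) × 100%
= (1 - 3096/5214) × 100%
= 40.62%


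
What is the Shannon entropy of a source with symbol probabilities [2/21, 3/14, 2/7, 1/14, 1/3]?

H(X) = -Σ p(x) log₂ p(x)
  -2/21 × log₂(2/21) = 0.3231
  -3/14 × log₂(3/14) = 0.4762
  -2/7 × log₂(2/7) = 0.5164
  -1/14 × log₂(1/14) = 0.2720
  -1/3 × log₂(1/3) = 0.5283
H(X) = 2.1160 bits


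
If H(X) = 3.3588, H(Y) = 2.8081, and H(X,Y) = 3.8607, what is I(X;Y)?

I(X;Y) = H(X) + H(Y) - H(X,Y)
I(X;Y) = 3.3588 + 2.8081 - 3.8607 = 2.3062 bits


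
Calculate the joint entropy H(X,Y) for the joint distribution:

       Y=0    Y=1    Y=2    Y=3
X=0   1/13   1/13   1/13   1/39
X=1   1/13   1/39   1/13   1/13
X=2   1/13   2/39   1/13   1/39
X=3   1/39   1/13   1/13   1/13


H(X,Y) = -Σ p(x,y) log₂ p(x,y)
  p(0,0)=1/13: -0.0769 × log₂(0.0769) = 0.2846
  p(0,1)=1/13: -0.0769 × log₂(0.0769) = 0.2846
  p(0,2)=1/13: -0.0769 × log₂(0.0769) = 0.2846
  p(0,3)=1/39: -0.0256 × log₂(0.0256) = 0.1355
  p(1,0)=1/13: -0.0769 × log₂(0.0769) = 0.2846
  p(1,1)=1/39: -0.0256 × log₂(0.0256) = 0.1355
  p(1,2)=1/13: -0.0769 × log₂(0.0769) = 0.2846
  p(1,3)=1/13: -0.0769 × log₂(0.0769) = 0.2846
  p(2,0)=1/13: -0.0769 × log₂(0.0769) = 0.2846
  p(2,1)=2/39: -0.0513 × log₂(0.0513) = 0.2198
  p(2,2)=1/13: -0.0769 × log₂(0.0769) = 0.2846
  p(2,3)=1/39: -0.0256 × log₂(0.0256) = 0.1355
  p(3,0)=1/39: -0.0256 × log₂(0.0256) = 0.1355
  p(3,1)=1/13: -0.0769 × log₂(0.0769) = 0.2846
  p(3,2)=1/13: -0.0769 × log₂(0.0769) = 0.2846
  p(3,3)=1/13: -0.0769 × log₂(0.0769) = 0.2846
H(X,Y) = 3.8930 bits


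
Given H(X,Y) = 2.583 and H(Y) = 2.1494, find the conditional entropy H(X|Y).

Chain rule: H(X,Y) = H(X|Y) + H(Y)
H(X|Y) = H(X,Y) - H(Y) = 2.583 - 2.1494 = 0.4336 bits


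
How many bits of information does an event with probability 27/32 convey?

Information content I(x) = -log₂(p(x))
I = -log₂(27/32) = -log₂(0.8438)
I = 0.2451 bits


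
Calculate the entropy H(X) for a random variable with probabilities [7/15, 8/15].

H(X) = -Σ p(x) log₂ p(x)
  -7/15 × log₂(7/15) = 0.5131
  -8/15 × log₂(8/15) = 0.4837
H(X) = 0.9968 bits


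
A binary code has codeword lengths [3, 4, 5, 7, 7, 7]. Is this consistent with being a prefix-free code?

Kraft inequality: Σ 2^(-l_i) ≤ 1 for prefix-free code
Calculating: 2^(-3) + 2^(-4) + 2^(-5) + 2^(-7) + 2^(-7) + 2^(-7)
= 0.125 + 0.0625 + 0.03125 + 0.0078125 + 0.0078125 + 0.0078125
= 0.2422
Since 0.2422 ≤ 1, prefix-free code exists


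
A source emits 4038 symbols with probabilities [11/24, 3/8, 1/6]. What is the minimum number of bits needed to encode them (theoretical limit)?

Entropy H = 1.4773 bits/symbol
Minimum bits = H × n = 1.4773 × 4038
= 5965.48 bits


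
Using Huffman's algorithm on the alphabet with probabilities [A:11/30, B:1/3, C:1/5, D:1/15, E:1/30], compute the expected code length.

Huffman tree construction:
Combine smallest probabilities repeatedly
Resulting codes:
  A: 0 (length 1)
  B: 11 (length 2)
  C: 101 (length 3)
  D: 1001 (length 4)
  E: 1000 (length 4)
Average length = Σ p(s) × length(s) = 2.0333 bits


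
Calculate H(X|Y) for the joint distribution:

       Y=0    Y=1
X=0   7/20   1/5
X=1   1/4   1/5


H(X|Y) = Σ_y p(y) H(X|Y=y)
  p(Y=0) = 3/5, H(X|Y=0) = 0.9799
  p(Y=1) = 2/5, H(X|Y=1) = 1.0000
H(X|Y) = 0.6000×0.9799 + 0.4000×1.0000 = 0.9879 bits


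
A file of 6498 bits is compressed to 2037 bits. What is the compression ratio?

Compression ratio = Original / Compressed
= 6498 / 2037 = 3.19:1


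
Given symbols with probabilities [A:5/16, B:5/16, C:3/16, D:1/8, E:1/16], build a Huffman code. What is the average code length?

Huffman tree construction:
Combine smallest probabilities repeatedly
Resulting codes:
  A: 10 (length 2)
  B: 11 (length 2)
  C: 00 (length 2)
  D: 011 (length 3)
  E: 010 (length 3)
Average length = Σ p(s) × length(s) = 2.1875 bits


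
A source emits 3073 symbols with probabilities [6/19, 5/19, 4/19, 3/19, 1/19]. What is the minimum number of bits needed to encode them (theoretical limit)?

Entropy H = 2.1493 bits/symbol
Minimum bits = H × n = 2.1493 × 3073
= 6604.74 bits


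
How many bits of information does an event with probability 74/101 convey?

Information content I(x) = -log₂(p(x))
I = -log₂(74/101) = -log₂(0.7327)
I = 0.4488 bits


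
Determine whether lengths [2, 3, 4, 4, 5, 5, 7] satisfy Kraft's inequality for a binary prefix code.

Kraft inequality: Σ 2^(-l_i) ≤ 1 for prefix-free code
Calculating: 2^(-2) + 2^(-3) + 2^(-4) + 2^(-4) + 2^(-5) + 2^(-5) + 2^(-7)
= 0.25 + 0.125 + 0.0625 + 0.0625 + 0.03125 + 0.03125 + 0.0078125
= 0.5703
Since 0.5703 ≤ 1, prefix-free code exists


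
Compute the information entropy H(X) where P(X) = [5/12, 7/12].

H(X) = -Σ p(x) log₂ p(x)
  -5/12 × log₂(5/12) = 0.5263
  -7/12 × log₂(7/12) = 0.4536
H(X) = 0.9799 bits


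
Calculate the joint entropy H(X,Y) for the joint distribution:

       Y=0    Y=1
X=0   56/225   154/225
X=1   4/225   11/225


H(X,Y) = -Σ p(x,y) log₂ p(x,y)
  p(0,0)=56/225: -0.2489 × log₂(0.2489) = 0.4994
  p(0,1)=154/225: -0.6844 × log₂(0.6844) = 0.3744
  p(1,0)=4/225: -0.0178 × log₂(0.0178) = 0.1034
  p(1,1)=11/225: -0.0489 × log₂(0.0489) = 0.2129
H(X,Y) = 1.1900 bits


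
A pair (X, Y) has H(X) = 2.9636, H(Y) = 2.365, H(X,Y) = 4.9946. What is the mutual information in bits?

I(X;Y) = H(X) + H(Y) - H(X,Y)
I(X;Y) = 2.9636 + 2.365 - 4.9946 = 0.334 bits


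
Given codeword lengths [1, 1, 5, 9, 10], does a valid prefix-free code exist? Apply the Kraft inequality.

Kraft inequality: Σ 2^(-l_i) ≤ 1 for prefix-free code
Calculating: 2^(-1) + 2^(-1) + 2^(-5) + 2^(-9) + 2^(-10)
= 0.5 + 0.5 + 0.03125 + 0.001953125 + 0.0009765625
= 1.0342
Since 1.0342 > 1, prefix-free code does not exist


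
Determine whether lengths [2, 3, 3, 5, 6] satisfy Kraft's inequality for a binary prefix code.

Kraft inequality: Σ 2^(-l_i) ≤ 1 for prefix-free code
Calculating: 2^(-2) + 2^(-3) + 2^(-3) + 2^(-5) + 2^(-6)
= 0.25 + 0.125 + 0.125 + 0.03125 + 0.015625
= 0.5469
Since 0.5469 ≤ 1, prefix-free code exists


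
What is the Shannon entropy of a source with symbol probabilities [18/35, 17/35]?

H(X) = -Σ p(x) log₂ p(x)
  -18/35 × log₂(18/35) = 0.4934
  -17/35 × log₂(17/35) = 0.5060
H(X) = 0.9994 bits


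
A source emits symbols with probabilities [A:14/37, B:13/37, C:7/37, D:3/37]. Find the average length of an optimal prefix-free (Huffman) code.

Huffman tree construction:
Combine smallest probabilities repeatedly
Resulting codes:
  A: 0 (length 1)
  B: 11 (length 2)
  C: 101 (length 3)
  D: 100 (length 3)
Average length = Σ p(s) × length(s) = 1.8919 bits


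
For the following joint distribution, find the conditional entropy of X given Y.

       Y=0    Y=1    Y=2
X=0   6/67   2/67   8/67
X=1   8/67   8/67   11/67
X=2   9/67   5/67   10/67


H(X|Y) = Σ_y p(y) H(X|Y=y)
  p(Y=0) = 23/67, H(X|Y=0) = 1.5653
  p(Y=1) = 15/67, H(X|Y=1) = 1.3996
  p(Y=2) = 29/67, H(X|Y=2) = 1.5727
H(X|Y) = 0.3433×1.5653 + 0.2239×1.3996 + 0.4328×1.5727 = 1.5314 bits


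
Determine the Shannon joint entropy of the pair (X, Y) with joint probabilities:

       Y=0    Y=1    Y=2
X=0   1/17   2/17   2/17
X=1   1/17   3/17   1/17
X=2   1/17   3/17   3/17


H(X,Y) = -Σ p(x,y) log₂ p(x,y)
  p(0,0)=1/17: -0.0588 × log₂(0.0588) = 0.2404
  p(0,1)=2/17: -0.1176 × log₂(0.1176) = 0.3632
  p(0,2)=2/17: -0.1176 × log₂(0.1176) = 0.3632
  p(1,0)=1/17: -0.0588 × log₂(0.0588) = 0.2404
  p(1,1)=3/17: -0.1765 × log₂(0.1765) = 0.4416
  p(1,2)=1/17: -0.0588 × log₂(0.0588) = 0.2404
  p(2,0)=1/17: -0.0588 × log₂(0.0588) = 0.2404
  p(2,1)=3/17: -0.1765 × log₂(0.1765) = 0.4416
  p(2,2)=3/17: -0.1765 × log₂(0.1765) = 0.4416
H(X,Y) = 3.0131 bits


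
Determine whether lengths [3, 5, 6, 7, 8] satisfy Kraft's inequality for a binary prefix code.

Kraft inequality: Σ 2^(-l_i) ≤ 1 for prefix-free code
Calculating: 2^(-3) + 2^(-5) + 2^(-6) + 2^(-7) + 2^(-8)
= 0.125 + 0.03125 + 0.015625 + 0.0078125 + 0.00390625
= 0.1836
Since 0.1836 ≤ 1, prefix-free code exists


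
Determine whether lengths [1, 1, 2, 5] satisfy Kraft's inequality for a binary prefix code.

Kraft inequality: Σ 2^(-l_i) ≤ 1 for prefix-free code
Calculating: 2^(-1) + 2^(-1) + 2^(-2) + 2^(-5)
= 0.5 + 0.5 + 0.25 + 0.03125
= 1.2812
Since 1.2812 > 1, prefix-free code does not exist


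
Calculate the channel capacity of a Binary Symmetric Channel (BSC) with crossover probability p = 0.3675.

For BSC with error probability p:
C = 1 - H(p) where H(p) is binary entropy
H(0.3675) = -0.3675 × log₂(0.3675) - 0.6325 × log₂(0.6325)
H(p) = 0.9487
C = 1 - 0.9487 = 0.0513 bits/use


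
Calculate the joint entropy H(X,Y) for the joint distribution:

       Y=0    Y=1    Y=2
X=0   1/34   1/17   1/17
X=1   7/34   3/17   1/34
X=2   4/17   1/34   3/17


H(X,Y) = -Σ p(x,y) log₂ p(x,y)
  p(0,0)=1/34: -0.0294 × log₂(0.0294) = 0.1496
  p(0,1)=1/17: -0.0588 × log₂(0.0588) = 0.2404
  p(0,2)=1/17: -0.0588 × log₂(0.0588) = 0.2404
  p(1,0)=7/34: -0.2059 × log₂(0.2059) = 0.4694
  p(1,1)=3/17: -0.1765 × log₂(0.1765) = 0.4416
  p(1,2)=1/34: -0.0294 × log₂(0.0294) = 0.1496
  p(2,0)=4/17: -0.2353 × log₂(0.2353) = 0.4912
  p(2,1)=1/34: -0.0294 × log₂(0.0294) = 0.1496
  p(2,2)=3/17: -0.1765 × log₂(0.1765) = 0.4416
H(X,Y) = 2.7736 bits


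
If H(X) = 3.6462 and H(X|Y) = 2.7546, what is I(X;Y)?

I(X;Y) = H(X) - H(X|Y)
I(X;Y) = 3.6462 - 2.7546 = 0.8916 bits


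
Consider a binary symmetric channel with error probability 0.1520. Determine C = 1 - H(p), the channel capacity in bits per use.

For BSC with error probability p:
C = 1 - H(p) where H(p) is binary entropy
H(0.1520) = -0.1520 × log₂(0.1520) - 0.8480 × log₂(0.8480)
H(p) = 0.6148
C = 1 - 0.6148 = 0.3852 bits/use


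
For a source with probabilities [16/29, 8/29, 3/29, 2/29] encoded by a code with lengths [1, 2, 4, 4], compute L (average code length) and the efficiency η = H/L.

Average length L = Σ p_i × l_i = 1.7931 bits
Entropy H = 1.5906 bits
Efficiency η = H/L × 100% = 88.70%


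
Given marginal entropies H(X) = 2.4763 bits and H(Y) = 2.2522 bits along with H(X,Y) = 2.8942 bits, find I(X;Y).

I(X;Y) = H(X) + H(Y) - H(X,Y)
I(X;Y) = 2.4763 + 2.2522 - 2.8942 = 1.8343 bits


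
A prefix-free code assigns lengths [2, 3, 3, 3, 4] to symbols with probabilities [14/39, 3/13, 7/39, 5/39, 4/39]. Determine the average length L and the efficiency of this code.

Average length L = Σ p_i × l_i = 2.7436 bits
Entropy H = 2.1804 bits
Efficiency η = H/L × 100% = 79.47%


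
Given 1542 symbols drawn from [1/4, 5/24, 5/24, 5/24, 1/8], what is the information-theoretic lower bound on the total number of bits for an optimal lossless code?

Entropy H = 2.2894 bits/symbol
Minimum bits = H × n = 2.2894 × 1542
= 3530.25 bits


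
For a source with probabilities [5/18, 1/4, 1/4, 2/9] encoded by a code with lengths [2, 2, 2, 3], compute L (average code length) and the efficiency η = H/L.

Average length L = Σ p_i × l_i = 2.2222 bits
Entropy H = 1.9955 bits
Efficiency η = H/L × 100% = 89.80%


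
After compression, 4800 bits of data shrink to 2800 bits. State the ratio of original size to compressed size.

Compression ratio = Original / Compressed
= 4800 / 2800 = 1.71:1


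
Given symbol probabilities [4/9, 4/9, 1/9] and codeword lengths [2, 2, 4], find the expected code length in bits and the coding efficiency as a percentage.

Average length L = Σ p_i × l_i = 2.2222 bits
Entropy H = 1.3921 bits
Efficiency η = H/L × 100% = 62.65%


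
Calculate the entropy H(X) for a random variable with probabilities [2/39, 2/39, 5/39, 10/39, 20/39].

H(X) = -Σ p(x) log₂ p(x)
  -2/39 × log₂(2/39) = 0.2198
  -2/39 × log₂(2/39) = 0.2198
  -5/39 × log₂(5/39) = 0.3799
  -10/39 × log₂(10/39) = 0.5035
  -20/39 × log₂(20/39) = 0.4941
H(X) = 1.8170 bits


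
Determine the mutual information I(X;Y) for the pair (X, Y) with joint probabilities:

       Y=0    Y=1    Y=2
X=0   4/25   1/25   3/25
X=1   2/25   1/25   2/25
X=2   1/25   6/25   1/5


H(X) = 1.4987, H(Y) = 1.5690, H(X,Y) = 2.8889
I(X;Y) = H(X) + H(Y) - H(X,Y) = 0.1788 bits


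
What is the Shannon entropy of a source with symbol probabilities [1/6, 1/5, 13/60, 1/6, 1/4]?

H(X) = -Σ p(x) log₂ p(x)
  -1/6 × log₂(1/6) = 0.4308
  -1/5 × log₂(1/5) = 0.4644
  -13/60 × log₂(13/60) = 0.4781
  -1/6 × log₂(1/6) = 0.4308
  -1/4 × log₂(1/4) = 0.5000
H(X) = 2.3041 bits


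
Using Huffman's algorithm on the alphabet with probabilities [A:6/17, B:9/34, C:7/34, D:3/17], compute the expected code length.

Huffman tree construction:
Combine smallest probabilities repeatedly
Resulting codes:
  A: 11 (length 2)
  B: 10 (length 2)
  C: 01 (length 2)
  D: 00 (length 2)
Average length = Σ p(s) × length(s) = 2.0000 bits


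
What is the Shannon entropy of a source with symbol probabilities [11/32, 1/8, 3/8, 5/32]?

H(X) = -Σ p(x) log₂ p(x)
  -11/32 × log₂(11/32) = 0.5296
  -1/8 × log₂(1/8) = 0.3750
  -3/8 × log₂(3/8) = 0.5306
  -5/32 × log₂(5/32) = 0.4184
H(X) = 1.8537 bits


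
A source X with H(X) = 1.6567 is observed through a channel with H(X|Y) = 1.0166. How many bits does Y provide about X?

I(X;Y) = H(X) - H(X|Y)
I(X;Y) = 1.6567 - 1.0166 = 0.6401 bits


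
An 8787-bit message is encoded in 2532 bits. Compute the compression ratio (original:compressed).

Compression ratio = Original / Compressed
= 8787 / 2532 = 3.47:1


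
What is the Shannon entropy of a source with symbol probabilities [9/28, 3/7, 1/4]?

H(X) = -Σ p(x) log₂ p(x)
  -9/28 × log₂(9/28) = 0.5263
  -3/7 × log₂(3/7) = 0.5239
  -1/4 × log₂(1/4) = 0.5000
H(X) = 1.5502 bits


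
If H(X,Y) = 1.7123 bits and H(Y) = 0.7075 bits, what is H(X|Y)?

Chain rule: H(X,Y) = H(X|Y) + H(Y)
H(X|Y) = H(X,Y) - H(Y) = 1.7123 - 0.7075 = 1.0048 bits


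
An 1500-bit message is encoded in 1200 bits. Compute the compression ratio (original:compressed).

Compression ratio = Original / Compressed
= 1500 / 1200 = 1.25:1


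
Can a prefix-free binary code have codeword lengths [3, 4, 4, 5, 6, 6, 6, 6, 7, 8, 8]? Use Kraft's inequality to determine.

Kraft inequality: Σ 2^(-l_i) ≤ 1 for prefix-free code
Calculating: 2^(-3) + 2^(-4) + 2^(-4) + 2^(-5) + 2^(-6) + 2^(-6) + 2^(-6) + 2^(-6) + 2^(-7) + 2^(-8) + 2^(-8)
= 0.125 + 0.0625 + 0.0625 + 0.03125 + 0.015625 + 0.015625 + 0.015625 + 0.015625 + 0.0078125 + 0.00390625 + 0.00390625
= 0.3594
Since 0.3594 ≤ 1, prefix-free code exists


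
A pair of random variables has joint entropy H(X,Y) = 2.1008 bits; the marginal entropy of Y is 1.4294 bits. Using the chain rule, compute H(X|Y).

Chain rule: H(X,Y) = H(X|Y) + H(Y)
H(X|Y) = H(X,Y) - H(Y) = 2.1008 - 1.4294 = 0.6714 bits


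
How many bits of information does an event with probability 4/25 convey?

Information content I(x) = -log₂(p(x))
I = -log₂(4/25) = -log₂(0.1600)
I = 2.6439 bits


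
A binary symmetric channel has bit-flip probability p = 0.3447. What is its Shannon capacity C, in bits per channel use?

For BSC with error probability p:
C = 1 - H(p) where H(p) is binary entropy
H(0.3447) = -0.3447 × log₂(0.3447) - 0.6553 × log₂(0.6553)
H(p) = 0.9292
C = 1 - 0.9292 = 0.0708 bits/use


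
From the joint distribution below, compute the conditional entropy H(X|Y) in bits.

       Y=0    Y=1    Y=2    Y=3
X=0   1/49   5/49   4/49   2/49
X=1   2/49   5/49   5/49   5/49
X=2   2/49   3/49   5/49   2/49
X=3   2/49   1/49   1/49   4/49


H(X|Y) = Σ_y p(y) H(X|Y=y)
  p(Y=0) = 1/7, H(X|Y=0) = 1.9502
  p(Y=1) = 2/7, H(X|Y=1) = 1.8092
  p(Y=2) = 15/49, H(X|Y=2) = 1.8256
  p(Y=3) = 13/49, H(X|Y=3) = 1.8843
H(X|Y) = 0.1429×1.9502 + 0.2857×1.8092 + 0.3061×1.8256 + 0.2653×1.8843 = 1.8543 bits


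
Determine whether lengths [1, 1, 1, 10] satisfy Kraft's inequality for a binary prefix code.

Kraft inequality: Σ 2^(-l_i) ≤ 1 for prefix-free code
Calculating: 2^(-1) + 2^(-1) + 2^(-1) + 2^(-10)
= 0.5 + 0.5 + 0.5 + 0.0009765625
= 1.5010
Since 1.5010 > 1, prefix-free code does not exist


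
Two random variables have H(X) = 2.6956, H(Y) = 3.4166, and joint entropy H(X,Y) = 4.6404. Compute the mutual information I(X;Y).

I(X;Y) = H(X) + H(Y) - H(X,Y)
I(X;Y) = 2.6956 + 3.4166 - 4.6404 = 1.4718 bits


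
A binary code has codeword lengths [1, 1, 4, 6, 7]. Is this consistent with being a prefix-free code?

Kraft inequality: Σ 2^(-l_i) ≤ 1 for prefix-free code
Calculating: 2^(-1) + 2^(-1) + 2^(-4) + 2^(-6) + 2^(-7)
= 0.5 + 0.5 + 0.0625 + 0.015625 + 0.0078125
= 1.0859
Since 1.0859 > 1, prefix-free code does not exist


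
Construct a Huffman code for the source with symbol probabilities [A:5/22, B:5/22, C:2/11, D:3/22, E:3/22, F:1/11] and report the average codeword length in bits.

Huffman tree construction:
Combine smallest probabilities repeatedly
Resulting codes:
  A: 00 (length 2)
  B: 01 (length 2)
  C: 111 (length 3)
  D: 101 (length 3)
  E: 110 (length 3)
  F: 100 (length 3)
Average length = Σ p(s) × length(s) = 2.5455 bits


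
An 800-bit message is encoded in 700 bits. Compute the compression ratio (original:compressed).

Compression ratio = Original / Compressed
= 800 / 700 = 1.14:1


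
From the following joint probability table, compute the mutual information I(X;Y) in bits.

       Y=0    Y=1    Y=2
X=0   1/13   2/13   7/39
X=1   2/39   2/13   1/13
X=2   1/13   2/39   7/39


H(X) = 1.5656, H(Y) = 1.5216, H(X,Y) = 3.0139
I(X;Y) = H(X) + H(Y) - H(X,Y) = 0.0732 bits


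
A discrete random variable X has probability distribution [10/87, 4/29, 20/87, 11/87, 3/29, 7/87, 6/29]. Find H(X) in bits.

H(X) = -Σ p(x) log₂ p(x)
  -10/87 × log₂(10/87) = 0.3587
  -4/29 × log₂(4/29) = 0.3942
  -20/87 × log₂(20/87) = 0.4876
  -11/87 × log₂(11/87) = 0.3772
  -3/29 × log₂(3/29) = 0.3386
  -7/87 × log₂(7/87) = 0.2925
  -6/29 × log₂(6/29) = 0.4703
H(X) = 2.7191 bits
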